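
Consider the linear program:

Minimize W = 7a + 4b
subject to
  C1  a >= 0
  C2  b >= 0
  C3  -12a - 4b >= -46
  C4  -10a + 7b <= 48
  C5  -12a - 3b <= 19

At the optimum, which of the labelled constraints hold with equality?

Feasible corners and W = 7a + 4b:
  (0, 0) → W = 0
  (0, 48/7) → W = 192/7
  (23/6, 0) → W = 161/6
  (65/62, 259/31) → W = 2527/62

The minimum is at (0, 0). Substituting into each constraint, equality holds for C1 and C2; the remaining constraints have slack.

C1 and C2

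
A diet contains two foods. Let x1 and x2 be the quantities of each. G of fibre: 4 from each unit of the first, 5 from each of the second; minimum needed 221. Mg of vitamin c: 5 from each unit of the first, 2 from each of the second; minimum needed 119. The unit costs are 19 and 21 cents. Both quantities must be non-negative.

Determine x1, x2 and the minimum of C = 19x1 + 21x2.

x1 = 9, x2 = 37, minimum C = 948

Corner points and C = 19x1 + 21x2:
  (0, 119/2) → C = 2499/2
  (221/4, 0) → C = 4199/4
  (9, 37) → C = 948
The feasible region is unbounded (it extends along (0, 1), (1, 0)), but C strictly increases along every unbounded feasible direction, so there is no improving ray and the minimum is attained at a vertex.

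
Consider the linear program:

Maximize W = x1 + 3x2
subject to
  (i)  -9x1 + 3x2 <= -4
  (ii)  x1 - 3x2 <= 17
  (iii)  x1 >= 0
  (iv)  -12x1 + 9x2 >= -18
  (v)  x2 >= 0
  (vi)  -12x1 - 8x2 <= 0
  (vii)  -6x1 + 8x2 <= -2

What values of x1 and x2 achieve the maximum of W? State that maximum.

Corner points and W = x1 + 3x2:
  (4/9, 0) → W = 4/9
  (13/27, 1/9) → W = 22/27
  (3/2, 0) → W = 3/2
  (3, 2) → W = 9

At the optimal vertex, -12x1 + 9x2 = -18 and -6x1 + 8x2 = -2.
Solving simultaneously gives x1 = 3, x2 = 2.

x1 = 3, x2 = 2, maximum W = 9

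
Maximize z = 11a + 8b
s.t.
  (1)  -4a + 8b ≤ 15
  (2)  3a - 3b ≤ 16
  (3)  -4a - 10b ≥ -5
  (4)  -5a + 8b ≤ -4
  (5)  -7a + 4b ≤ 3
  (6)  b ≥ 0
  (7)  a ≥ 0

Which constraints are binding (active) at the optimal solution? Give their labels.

(3) and (6)

Corner points and z = 11a + 8b:
  (40/41, 9/82) → z = 476/41
  (5/4, 0) → z = 55/4
  (4/5, 0) → z = 44/5

The maximum is at (5/4, 0). Substituting into each constraint, equality holds for (3) and (6); the remaining constraints have slack.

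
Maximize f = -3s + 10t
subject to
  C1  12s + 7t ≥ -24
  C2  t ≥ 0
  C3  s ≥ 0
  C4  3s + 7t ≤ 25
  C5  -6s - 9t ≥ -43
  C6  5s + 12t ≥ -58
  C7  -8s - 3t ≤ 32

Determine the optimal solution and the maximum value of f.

Corner points and f = -3s + 10t:
  (0, 0) → f = 0
  (43/6, 0) → f = -43/2
  (0, 25/7) → f = 250/7
  (76/15, 7/5) → f = -6/5

s = 0, t = 25/7, maximum f = 250/7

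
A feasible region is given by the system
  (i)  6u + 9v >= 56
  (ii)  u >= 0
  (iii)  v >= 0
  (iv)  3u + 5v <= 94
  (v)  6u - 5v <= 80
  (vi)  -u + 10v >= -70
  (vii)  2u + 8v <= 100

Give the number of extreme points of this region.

The feasible vertices (each the meet of two boundaries and inside every other half-plane) are:
  (0, 56/9)
  (28/3, 0)
  (0, 25/2)
  (40/3, 0)
  (58/3, 36/5)
  (18, 8)

6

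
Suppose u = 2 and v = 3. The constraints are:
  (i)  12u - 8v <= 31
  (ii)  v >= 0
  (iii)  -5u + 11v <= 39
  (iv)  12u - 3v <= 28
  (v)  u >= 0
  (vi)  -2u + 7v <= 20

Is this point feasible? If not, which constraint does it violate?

(i): 0 ≤ 31 ✓
(ii): 3 ≥ 0 ✓
(iii): 23 ≤ 39 ✓
(iv): 15 ≤ 28 ✓
(v): 2 ≥ 0 ✓
(vi): 17 ≤ 20 ✓

feasible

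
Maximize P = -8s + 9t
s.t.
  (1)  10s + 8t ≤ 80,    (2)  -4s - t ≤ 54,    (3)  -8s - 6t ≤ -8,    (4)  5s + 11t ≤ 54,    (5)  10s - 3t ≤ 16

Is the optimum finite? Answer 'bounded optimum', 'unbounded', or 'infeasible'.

bounded optimum

Vertices and P = -8s + 9t:
  (-118/29, 196/29) → P = 2708/29
  (10/7, -4/7) → P = -116/7
  (338/125, 92/25) → P = 1436/125
The feasible region has finitely many vertices and no improving ray; the maximum is 2708/29 at (-118/29, 196/29).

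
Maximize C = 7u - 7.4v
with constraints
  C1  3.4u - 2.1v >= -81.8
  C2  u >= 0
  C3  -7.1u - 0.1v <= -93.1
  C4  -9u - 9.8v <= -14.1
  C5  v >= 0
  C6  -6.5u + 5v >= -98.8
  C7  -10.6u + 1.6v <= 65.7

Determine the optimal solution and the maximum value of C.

u = 15.2, v = 0, maximum C = 106.4

The feasible region is unbounded (it extends along (21, 34), (10, 13)), but C strictly decreases along every unbounded feasible direction, so there is no improving ray and the maximum is attained at a vertex.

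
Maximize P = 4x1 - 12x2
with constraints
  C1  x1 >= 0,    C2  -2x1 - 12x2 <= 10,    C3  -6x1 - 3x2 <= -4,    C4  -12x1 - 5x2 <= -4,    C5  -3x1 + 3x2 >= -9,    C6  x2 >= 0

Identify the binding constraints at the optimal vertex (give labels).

Extreme points and P = 4x1 - 12x2:
  (0, 4/3) → P = -16
  (2/3, 0) → P = 8/3
  (3, 0) → P = 12
The feasible region is unbounded (it extends along (0, 1), (1, 1)), but P strictly decreases along every unbounded feasible direction, so there is no improving ray and the maximum is attained at a vertex.

The maximum is at (3, 0). Substituting into each constraint, equality holds for C5 and C6; the remaining constraints have slack.

C5 and C6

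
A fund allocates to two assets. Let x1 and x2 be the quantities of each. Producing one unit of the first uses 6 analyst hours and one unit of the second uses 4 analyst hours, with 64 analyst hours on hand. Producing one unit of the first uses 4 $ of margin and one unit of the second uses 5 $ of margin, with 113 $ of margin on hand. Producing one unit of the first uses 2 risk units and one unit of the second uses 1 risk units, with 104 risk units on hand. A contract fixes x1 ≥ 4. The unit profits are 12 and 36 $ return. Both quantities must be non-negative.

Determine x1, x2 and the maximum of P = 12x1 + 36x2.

Extreme points and P = 12x1 + 36x2:
  (32/3, 0) → P = 128
  (4, 0) → P = 48
  (4, 10) → P = 408

x1 = 4, x2 = 10, maximum P = 408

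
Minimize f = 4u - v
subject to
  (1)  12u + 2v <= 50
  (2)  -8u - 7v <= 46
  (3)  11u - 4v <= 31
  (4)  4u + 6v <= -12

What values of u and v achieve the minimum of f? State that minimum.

Vertices and f = 4u - v:
  (33/109, -754/109) → f = 886/109
  (-48/5, 22/5) → f = -214/5
  (69/41, -128/41) → f = 404/41

At the optimal vertex, -8u - 7v = 46 and 4u + 6v = -12.
Solving simultaneously gives u = -48/5, v = 22/5.

u = -48/5, v = 22/5, minimum f = -214/5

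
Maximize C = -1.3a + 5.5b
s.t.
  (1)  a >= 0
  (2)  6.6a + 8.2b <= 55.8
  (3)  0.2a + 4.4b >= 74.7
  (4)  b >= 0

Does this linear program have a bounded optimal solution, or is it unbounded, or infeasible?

The boundaries a = 0 and 6.6a + 8.2b = 55.8 meet at (0, 279/41), but that point violates 0.2a + 4.4b ≥ 74.7. Every candidate vertex is excluded by some other constraint, so the feasible region is empty.

infeasible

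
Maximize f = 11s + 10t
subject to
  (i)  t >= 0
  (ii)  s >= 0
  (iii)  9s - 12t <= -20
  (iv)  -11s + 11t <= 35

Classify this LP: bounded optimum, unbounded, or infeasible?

unbounded

From the feasible point (0, 5/3), moving in the direction (12, 9) keeps every constraint satisfied while f increases without bound.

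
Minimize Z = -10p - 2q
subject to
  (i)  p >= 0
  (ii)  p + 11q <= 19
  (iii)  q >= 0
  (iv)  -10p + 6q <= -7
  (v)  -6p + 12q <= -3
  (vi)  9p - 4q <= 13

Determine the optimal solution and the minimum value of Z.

p = 12/7, q = 17/28, minimum Z = -257/14

Feasible corners and Z = -10p - 2q:
  (7/10, 0) → Z = -7
  (13/9, 0) → Z = -130/9
  (11/14, 1/7) → Z = -57/7
  (12/7, 17/28) → Z = -257/14

The optimum lies where -6p + 12q = -3 and 9p - 4q = 13.
Solving simultaneously gives p = 12/7, q = 17/28.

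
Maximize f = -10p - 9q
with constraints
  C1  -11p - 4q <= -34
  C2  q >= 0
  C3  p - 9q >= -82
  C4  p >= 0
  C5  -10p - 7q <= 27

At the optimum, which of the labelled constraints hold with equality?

Feasible corners and f = -10p - 9q:
  (34/11, 0) → f = -340/11
  (0, 17/2) → f = -153/2
  (0, 82/9) → f = -82
The feasible region is unbounded (it extends along (1, 0), (9, 1)), but f strictly decreases along every unbounded feasible direction, so there is no improving ray and the maximum is attained at a vertex.

The maximum is at (34/11, 0). Substituting into each constraint, equality holds for C1 and C2; the remaining constraints have slack.

C1 and C2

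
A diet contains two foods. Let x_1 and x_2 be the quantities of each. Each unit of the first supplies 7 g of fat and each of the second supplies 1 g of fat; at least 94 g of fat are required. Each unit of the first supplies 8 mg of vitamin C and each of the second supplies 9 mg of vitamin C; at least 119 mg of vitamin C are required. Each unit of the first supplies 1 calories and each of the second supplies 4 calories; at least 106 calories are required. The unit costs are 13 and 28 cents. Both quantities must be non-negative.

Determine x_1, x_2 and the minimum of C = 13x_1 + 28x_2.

x_1 = 10, x_2 = 24, minimum C = 802

Feasible corners and C = 13x_1 + 28x_2:
  (0, 94) → C = 2632
  (106, 0) → C = 1378
  (10, 24) → C = 802
The feasible region is unbounded (it extends along (0, 1), (1, 0)), but C strictly increases along every unbounded feasible direction, so there is no improving ray and the minimum is attained at a vertex.

The optimum lies where 7x_1 + x_2 = 94 and x_1 + 4x_2 = 106.
Solving simultaneously gives x_1 = 10, x_2 = 24.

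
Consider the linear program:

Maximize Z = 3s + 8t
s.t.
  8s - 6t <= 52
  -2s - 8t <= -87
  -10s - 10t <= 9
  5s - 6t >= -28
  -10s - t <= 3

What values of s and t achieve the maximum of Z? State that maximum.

s = 80/3, t = 242/9, maximum Z = 2656/9

Corner points and Z = 3s + 8t:
  (469/38, 148/19) → Z = 3775/38
  (80/3, 242/9) → Z = 2656/9
  (149/26, 491/52) → Z = 2411/26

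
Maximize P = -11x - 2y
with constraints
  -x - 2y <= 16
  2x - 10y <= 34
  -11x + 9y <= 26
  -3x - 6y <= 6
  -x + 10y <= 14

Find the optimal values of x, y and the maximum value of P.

x = -70/31, y = 4/31, maximum P = 762/31

The optimum lies where -11x + 9y = 26 and -3x - 6y = 6.
Solving simultaneously gives x = -70/31, y = 4/31.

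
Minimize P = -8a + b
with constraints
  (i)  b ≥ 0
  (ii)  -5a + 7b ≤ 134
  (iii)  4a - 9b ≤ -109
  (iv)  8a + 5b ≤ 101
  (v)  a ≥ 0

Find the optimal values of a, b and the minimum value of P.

a = 91/23, b = 319/23, minimum P = -409/23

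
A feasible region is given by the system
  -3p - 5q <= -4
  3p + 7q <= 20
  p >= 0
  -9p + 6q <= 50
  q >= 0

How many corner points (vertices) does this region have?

4

Intersecting each pair of boundary lines and keeping only the points that satisfy every inequality leaves:
  (0, 4/5)
  (4/3, 0)
  (0, 20/7)
  (20/3, 0)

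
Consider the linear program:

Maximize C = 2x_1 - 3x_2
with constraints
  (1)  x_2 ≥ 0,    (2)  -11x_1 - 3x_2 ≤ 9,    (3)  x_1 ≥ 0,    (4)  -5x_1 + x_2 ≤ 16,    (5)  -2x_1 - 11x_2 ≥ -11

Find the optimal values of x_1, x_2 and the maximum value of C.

Corner points and C = 2x_1 - 3x_2:
  (0, 0) → C = 0
  (11/2, 0) → C = 11
  (0, 1) → C = -3

The binding constraints are x_2 = 0 and -2x_1 - 11x_2 = -11.
Solving simultaneously gives x_1 = 11/2, x_2 = 0.

x_1 = 11/2, x_2 = 0, maximum C = 11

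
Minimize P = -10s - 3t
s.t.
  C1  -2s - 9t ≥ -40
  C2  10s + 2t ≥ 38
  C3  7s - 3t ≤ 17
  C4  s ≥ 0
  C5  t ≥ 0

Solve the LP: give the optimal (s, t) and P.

The optimum lies where -2s - 9t = -40 and 7s - 3t = 17.
Solving simultaneously gives s = 91/23, t = 82/23.

s = 91/23, t = 82/23, minimum P = -1156/23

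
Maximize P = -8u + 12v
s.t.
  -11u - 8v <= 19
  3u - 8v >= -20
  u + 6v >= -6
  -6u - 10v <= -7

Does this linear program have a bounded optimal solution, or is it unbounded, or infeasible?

bounded optimum

Feasible corners and P = -8u + 12v:
  (-24/13, 47/26) → P = 474/13
  (51/13, -43/26) → P = -666/13
The feasible region has finitely many vertices and no improving ray; the maximum is 474/13 at (-24/13, 47/26).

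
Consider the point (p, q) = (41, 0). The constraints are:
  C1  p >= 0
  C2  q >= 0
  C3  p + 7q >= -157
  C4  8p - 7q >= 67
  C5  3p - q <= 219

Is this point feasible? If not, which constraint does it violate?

C1: 41 ≥ 0 ✓
C2: 0 ≥ 0 ✓
C3: 41 ≥ -157 ✓
C4: 328 ≥ 67 ✓
C5: 123 ≤ 219 ✓

feasible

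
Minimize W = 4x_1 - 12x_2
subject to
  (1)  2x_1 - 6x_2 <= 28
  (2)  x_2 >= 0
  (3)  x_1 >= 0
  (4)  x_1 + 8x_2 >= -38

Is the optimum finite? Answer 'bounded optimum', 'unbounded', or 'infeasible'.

unbounded

From the feasible point (14, 0), moving in the direction (0, 1) keeps every constraint satisfied while W decreases without bound.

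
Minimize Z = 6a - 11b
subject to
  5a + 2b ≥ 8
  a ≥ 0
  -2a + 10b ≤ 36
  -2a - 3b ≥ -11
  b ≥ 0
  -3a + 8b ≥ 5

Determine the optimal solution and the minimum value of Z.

Extreme points and Z = 6a - 11b:
  (2/11, 39/11) → Z = -417/11
  (27/23, 49/46) → Z = -215/46
  (73/25, 43/25) → Z = -7/5

a = 2/11, b = 39/11, minimum Z = -417/11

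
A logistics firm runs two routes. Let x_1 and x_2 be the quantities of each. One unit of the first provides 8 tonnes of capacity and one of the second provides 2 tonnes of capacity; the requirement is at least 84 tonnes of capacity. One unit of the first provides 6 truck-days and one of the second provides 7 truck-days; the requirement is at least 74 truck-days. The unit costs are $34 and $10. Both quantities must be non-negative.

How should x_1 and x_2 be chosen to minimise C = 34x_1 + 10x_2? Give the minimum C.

Feasible corners and C = 34x_1 + 10x_2:
  (0, 42) → C = 420
  (37/3, 0) → C = 1258/3
  (10, 2) → C = 360
The feasible region is unbounded (it extends along (0, 1), (1, 0)), but C strictly increases along every unbounded feasible direction, so there is no improving ray and the minimum is attained at a vertex.

x_1 = 10, x_2 = 2, minimum C = 360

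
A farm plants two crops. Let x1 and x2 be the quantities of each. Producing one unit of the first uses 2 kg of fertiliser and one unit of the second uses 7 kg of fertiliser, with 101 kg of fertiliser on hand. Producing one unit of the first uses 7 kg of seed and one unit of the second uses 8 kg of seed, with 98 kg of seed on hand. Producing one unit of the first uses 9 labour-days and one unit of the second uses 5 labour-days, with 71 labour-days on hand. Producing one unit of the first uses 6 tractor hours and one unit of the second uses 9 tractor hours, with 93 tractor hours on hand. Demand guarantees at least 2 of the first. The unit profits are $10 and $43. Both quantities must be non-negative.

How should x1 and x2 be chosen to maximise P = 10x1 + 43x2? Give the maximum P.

x1 = 2, x2 = 9, maximum P = 407

Corner points and P = 10x1 + 43x2:
  (71/9, 0) → P = 710/9
  (2, 0) → P = 20
  (58/17, 137/17) → P = 6471/17
  (2, 9) → P = 407

The binding constraints are 6x1 + 9x2 = 93 and x1 = 2.
Solving simultaneously gives x1 = 2, x2 = 9.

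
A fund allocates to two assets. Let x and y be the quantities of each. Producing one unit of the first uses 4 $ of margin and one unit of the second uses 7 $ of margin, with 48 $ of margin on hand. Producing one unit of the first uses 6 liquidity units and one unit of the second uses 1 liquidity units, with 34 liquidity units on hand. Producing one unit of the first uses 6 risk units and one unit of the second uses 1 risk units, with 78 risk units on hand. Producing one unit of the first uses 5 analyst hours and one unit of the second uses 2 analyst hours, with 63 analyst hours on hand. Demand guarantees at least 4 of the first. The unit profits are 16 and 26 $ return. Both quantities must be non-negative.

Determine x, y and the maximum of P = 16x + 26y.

x = 5, y = 4, maximum P = 184

Vertices and P = 16x + 26y:
  (17/3, 0) → P = 272/3
  (4, 0) → P = 64
  (5, 4) → P = 184
  (4, 32/7) → P = 1280/7

The optimum lies where 4x + 7y = 48 and 6x + y = 34.
Solving simultaneously gives x = 5, y = 4.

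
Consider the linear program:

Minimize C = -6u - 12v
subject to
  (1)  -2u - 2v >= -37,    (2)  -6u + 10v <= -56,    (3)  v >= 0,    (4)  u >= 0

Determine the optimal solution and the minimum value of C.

Corner points and C = -6u - 12v:
  (241/16, 55/16) → C = -1053/8
  (37/2, 0) → C = -111
  (28/3, 0) → C = -56

The optimum lies where -2u - 2v = -37 and -6u + 10v = -56.
Solving simultaneously gives u = 241/16, v = 55/16.

u = 241/16, v = 55/16, minimum C = -1053/8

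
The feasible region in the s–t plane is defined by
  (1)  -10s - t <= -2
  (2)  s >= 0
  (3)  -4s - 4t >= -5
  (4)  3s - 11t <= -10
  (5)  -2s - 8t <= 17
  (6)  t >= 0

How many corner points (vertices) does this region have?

Pairwise boundary intersections that survive every other constraint:
  (1/12, 7/6)
  (12/113, 106/113)
  (15/56, 55/56)

3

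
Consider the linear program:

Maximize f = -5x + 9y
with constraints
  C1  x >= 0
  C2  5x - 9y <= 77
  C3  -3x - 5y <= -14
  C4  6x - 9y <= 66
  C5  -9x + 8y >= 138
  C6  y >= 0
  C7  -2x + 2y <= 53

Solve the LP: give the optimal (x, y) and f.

x = 74, y = 201/2, maximum f = 1069/2

Corner points and f = -5x + 9y:
  (0, 69/4) → f = 621/4
  (0, 53/2) → f = 477/2
  (74, 201/2) → f = 1069/2

The binding constraints are -9x + 8y = 138 and -2x + 2y = 53.
Solving simultaneously gives x = 74, y = 201/2.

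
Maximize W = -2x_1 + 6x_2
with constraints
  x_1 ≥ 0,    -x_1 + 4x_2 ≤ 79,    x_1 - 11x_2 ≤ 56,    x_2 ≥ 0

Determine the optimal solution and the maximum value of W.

x_1 = 0, x_2 = 79/4, maximum W = 237/2

Extreme points and W = -2x_1 + 6x_2:
  (0, 79/4) → W = 237/2
  (0, 0) → W = 0
  (56, 0) → W = -112
The feasible region is unbounded (it extends along (11, 1), (4, 1)), but W strictly decreases along every unbounded feasible direction, so there is no improving ray and the maximum is attained at a vertex.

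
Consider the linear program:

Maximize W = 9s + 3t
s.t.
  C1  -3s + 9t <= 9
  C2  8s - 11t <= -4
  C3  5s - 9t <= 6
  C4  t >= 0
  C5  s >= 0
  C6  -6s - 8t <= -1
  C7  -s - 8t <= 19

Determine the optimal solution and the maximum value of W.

Vertices and W = 9s + 3t:
  (21/13, 20/13) → W = 249/13
  (0, 1) → W = 3
  (0, 4/11) → W = 12/11

s = 21/13, t = 20/13, maximum W = 249/13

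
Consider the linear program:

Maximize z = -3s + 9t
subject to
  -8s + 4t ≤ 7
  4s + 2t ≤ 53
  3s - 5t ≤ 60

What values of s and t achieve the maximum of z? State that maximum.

s = 99/16, t = 113/8, maximum z = 1737/16

Feasible corners and z = -3s + 9t:
  (99/16, 113/8) → z = 1737/16
  (-275/28, -501/28) → z = -921/7
  (385/26, -81/26) → z = -942/13

The optimum lies where -8s + 4t = 7 and 4s + 2t = 53.
Solving simultaneously gives s = 99/16, t = 113/8.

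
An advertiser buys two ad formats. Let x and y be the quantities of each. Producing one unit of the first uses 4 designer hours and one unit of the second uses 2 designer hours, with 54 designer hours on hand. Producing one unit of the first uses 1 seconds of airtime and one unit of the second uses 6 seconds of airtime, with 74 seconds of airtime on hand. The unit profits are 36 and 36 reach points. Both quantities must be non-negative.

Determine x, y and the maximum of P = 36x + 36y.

x = 8, y = 11, maximum P = 684

Corner points and P = 36x + 36y:
  (0, 0) → P = 0
  (0, 37/3) → P = 444
  (27/2, 0) → P = 486
  (8, 11) → P = 684

The binding constraints are 4x + 2y = 54 and x + 6y = 74.
Solving simultaneously gives x = 8, y = 11.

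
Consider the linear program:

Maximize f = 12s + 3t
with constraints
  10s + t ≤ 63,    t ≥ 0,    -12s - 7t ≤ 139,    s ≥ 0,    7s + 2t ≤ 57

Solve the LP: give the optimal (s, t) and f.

Vertices and f = 12s + 3t:
  (63/10, 0) → f = 378/5
  (69/13, 129/13) → f = 1215/13
  (0, 0) → f = 0
  (0, 57/2) → f = 171/2

At the optimal vertex, 10s + t = 63 and 7s + 2t = 57.
Solving simultaneously gives s = 69/13, t = 129/13.

s = 69/13, t = 129/13, maximum f = 1215/13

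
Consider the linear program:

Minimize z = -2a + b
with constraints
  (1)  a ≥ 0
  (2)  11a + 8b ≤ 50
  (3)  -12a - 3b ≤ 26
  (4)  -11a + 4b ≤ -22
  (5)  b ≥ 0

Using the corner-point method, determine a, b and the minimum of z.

a = 50/11, b = 0, minimum z = -100/11

Extreme points and z = -2a + b:
  (94/33, 7/3) → z = -37/11
  (50/11, 0) → z = -100/11
  (2, 0) → z = -4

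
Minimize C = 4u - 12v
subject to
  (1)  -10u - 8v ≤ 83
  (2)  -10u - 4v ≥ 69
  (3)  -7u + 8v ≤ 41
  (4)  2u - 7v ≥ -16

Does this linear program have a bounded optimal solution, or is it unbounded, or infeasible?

bounded optimum

Corner points and C = 4u - 12v:
  (-11/2, -7/2) → C = 20
  (-124/17, -171/136) → C = -479/34
  (-179/27, -73/108) → C = -497/27
The feasible region has finitely many vertices and no improving ray; the minimum is -497/27 at (-179/27, -73/108).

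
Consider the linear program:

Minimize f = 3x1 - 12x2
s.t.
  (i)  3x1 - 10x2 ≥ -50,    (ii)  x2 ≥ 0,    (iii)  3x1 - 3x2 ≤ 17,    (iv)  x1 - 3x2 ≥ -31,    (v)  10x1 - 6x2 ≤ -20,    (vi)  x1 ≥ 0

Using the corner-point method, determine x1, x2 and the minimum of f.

Vertices and f = 3x1 - 12x2:
  (50/41, 220/41) → f = -2490/41
  (0, 5) → f = -60
  (0, 10/3) → f = -40

x1 = 50/41, x2 = 220/41, minimum f = -2490/41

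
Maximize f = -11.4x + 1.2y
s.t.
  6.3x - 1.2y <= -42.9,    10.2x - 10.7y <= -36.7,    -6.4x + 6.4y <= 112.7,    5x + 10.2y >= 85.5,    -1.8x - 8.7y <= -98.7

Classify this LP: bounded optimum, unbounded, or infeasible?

bounded optimum

Feasible corners and f = -11.4x + 1.2y:
  (-1161/272, 14515/1088) → f = 64.66875
  (-2831/633, 2589/211) → f = 69323/1055
  (-5.190625, 12.41875) → f = 74.075625
The feasible region has finitely many vertices and no improving ray; the maximum is 74.075625 at (-5.190625, 12.41875).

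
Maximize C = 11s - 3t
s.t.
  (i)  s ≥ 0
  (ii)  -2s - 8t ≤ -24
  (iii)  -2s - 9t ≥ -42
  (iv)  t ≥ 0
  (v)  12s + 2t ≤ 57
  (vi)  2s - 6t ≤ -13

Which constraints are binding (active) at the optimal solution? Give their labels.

Corner points and C = 11s - 3t:
  (0, 3) → C = -9
  (0, 14/3) → C = -14
  (10/7, 37/14) → C = 109/14
  (33/8, 15/4) → C = 273/8
  (79/19, 135/38) → C = 1333/38

The maximum is at (79/19, 135/38). Substituting into each constraint, equality holds for (v) and (vi); the remaining constraints have slack.

(v) and (vi)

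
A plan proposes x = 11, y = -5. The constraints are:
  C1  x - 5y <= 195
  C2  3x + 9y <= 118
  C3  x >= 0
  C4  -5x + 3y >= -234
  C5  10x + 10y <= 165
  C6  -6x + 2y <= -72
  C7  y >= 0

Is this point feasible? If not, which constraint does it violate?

Constraint C7: y = -5, which is not ≥ 0. All other constraints are satisfied.

not feasible — violates C7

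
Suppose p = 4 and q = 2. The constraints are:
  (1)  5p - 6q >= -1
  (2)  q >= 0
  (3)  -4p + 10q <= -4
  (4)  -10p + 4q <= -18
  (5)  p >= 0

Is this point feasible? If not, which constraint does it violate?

not feasible — violates (3)

Constraint (3): -4p + 10q = 4, which is not ≤ -4. All other constraints are satisfied.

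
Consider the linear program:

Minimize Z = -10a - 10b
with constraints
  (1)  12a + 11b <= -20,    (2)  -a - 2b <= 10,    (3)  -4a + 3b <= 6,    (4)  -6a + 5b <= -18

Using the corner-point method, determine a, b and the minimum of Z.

a = 7/9, b = -8/3, minimum Z = 170/9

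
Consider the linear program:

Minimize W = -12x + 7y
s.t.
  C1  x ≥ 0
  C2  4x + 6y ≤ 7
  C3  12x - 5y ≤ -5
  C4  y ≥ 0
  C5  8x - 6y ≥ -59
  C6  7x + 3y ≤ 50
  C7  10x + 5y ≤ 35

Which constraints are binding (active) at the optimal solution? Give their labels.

C1 and C3

Extreme points and W = -12x + 7y:
  (0, 7/6) → W = 49/6
  (0, 1) → W = 7
  (5/92, 26/23) → W = 167/23

The minimum is at (0, 1). Substituting into each constraint, equality holds for C1 and C3; the remaining constraints have slack.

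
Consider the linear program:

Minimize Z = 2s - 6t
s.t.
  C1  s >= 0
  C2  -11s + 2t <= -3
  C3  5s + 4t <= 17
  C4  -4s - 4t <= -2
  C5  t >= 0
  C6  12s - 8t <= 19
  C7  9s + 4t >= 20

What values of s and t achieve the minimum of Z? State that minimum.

Corner points and Z = 2s - 6t:
  (23/27, 86/27) → Z = -470/27
  (26/31, 193/62) → Z = -17
  (53/22, 109/88) → Z = -115/44
  (59/30, 23/40) → Z = 29/60

s = 23/27, t = 86/27, minimum Z = -470/27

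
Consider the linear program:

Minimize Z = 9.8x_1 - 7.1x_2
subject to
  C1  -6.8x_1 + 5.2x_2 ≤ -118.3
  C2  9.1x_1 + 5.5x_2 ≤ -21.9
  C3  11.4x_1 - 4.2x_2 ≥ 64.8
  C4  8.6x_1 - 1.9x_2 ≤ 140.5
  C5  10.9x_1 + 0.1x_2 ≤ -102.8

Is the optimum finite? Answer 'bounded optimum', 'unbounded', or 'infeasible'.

Vertices and Z = 9.8x_1 - 7.1x_2:
  (-3544/391, -15652/391) → Z = 4494/23
  (-18127/2157, -241553/2157) → Z = 15373817/21570
The feasible region has finitely many vertices and no improving ray; the minimum is 4494/23 at (-3544/391, -15652/391).

bounded optimum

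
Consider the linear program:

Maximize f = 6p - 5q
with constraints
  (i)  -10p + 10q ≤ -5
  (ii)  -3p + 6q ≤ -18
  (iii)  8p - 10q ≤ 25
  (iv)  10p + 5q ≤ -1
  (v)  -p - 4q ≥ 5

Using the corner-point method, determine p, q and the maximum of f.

At the optimal vertex, -3p + 6q = -18 and 8p - 10q = 25.
Solving simultaneously gives p = -5/3, q = -23/6.

p = -5/3, q = -23/6, maximum f = 55/6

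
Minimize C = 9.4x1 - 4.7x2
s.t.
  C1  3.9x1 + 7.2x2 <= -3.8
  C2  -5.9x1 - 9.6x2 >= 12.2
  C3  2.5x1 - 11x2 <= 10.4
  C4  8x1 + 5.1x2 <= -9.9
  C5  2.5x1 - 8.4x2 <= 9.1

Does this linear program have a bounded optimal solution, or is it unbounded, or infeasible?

From the feasible point (-214/21, 629/126), moving in the direction (-7.2, 3.9) keeps every constraint satisfied while C decreases without bound.

unbounded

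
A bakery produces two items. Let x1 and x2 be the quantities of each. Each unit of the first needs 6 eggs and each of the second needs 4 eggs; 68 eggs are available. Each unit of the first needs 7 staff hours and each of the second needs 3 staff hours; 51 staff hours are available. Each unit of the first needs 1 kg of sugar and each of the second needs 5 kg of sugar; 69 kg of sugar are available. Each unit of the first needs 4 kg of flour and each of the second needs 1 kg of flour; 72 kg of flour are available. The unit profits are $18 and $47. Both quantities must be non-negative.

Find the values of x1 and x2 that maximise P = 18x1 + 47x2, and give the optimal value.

The binding constraints are 7x1 + 3x2 = 51 and x1 + 5x2 = 69.
Solving simultaneously gives x1 = 3/2, x2 = 27/2.

x1 = 3/2, x2 = 27/2, maximum P = 1323/2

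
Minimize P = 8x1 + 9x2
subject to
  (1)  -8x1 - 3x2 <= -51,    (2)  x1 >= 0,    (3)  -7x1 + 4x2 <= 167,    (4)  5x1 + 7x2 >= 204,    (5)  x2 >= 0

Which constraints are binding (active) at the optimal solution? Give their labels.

(2) and (4)

Extreme points and P = 8x1 + 9x2:
  (0, 167/4) → P = 1503/4
  (0, 204/7) → P = 1836/7
  (204/5, 0) → P = 1632/5
The feasible region is unbounded (it extends along (1, 0), (4, 7)), but P strictly increases along every unbounded feasible direction, so there is no improving ray and the minimum is attained at a vertex.

The minimum is at (0, 204/7). Substituting into each constraint, equality holds for (2) and (4); the remaining constraints have slack.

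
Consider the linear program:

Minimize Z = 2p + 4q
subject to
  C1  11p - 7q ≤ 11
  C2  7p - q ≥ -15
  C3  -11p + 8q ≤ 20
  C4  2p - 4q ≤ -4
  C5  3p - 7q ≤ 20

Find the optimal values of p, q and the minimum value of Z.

p = -12/7, q = 1/7, minimum Z = -20/7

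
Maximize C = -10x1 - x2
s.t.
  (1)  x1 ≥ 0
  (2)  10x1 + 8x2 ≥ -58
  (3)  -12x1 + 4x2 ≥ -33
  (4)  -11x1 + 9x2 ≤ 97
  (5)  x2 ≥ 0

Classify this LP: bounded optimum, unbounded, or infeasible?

Corner points and C = -10x1 - x2:
  (0, 97/9) → C = -97/9
  (0, 0) → C = 0
  (685/64, 1527/64) → C = -8377/64
  (11/4, 0) → C = -55/2
The feasible region has finitely many vertices and no improving ray; the maximum is 0 at (0, 0).

bounded optimum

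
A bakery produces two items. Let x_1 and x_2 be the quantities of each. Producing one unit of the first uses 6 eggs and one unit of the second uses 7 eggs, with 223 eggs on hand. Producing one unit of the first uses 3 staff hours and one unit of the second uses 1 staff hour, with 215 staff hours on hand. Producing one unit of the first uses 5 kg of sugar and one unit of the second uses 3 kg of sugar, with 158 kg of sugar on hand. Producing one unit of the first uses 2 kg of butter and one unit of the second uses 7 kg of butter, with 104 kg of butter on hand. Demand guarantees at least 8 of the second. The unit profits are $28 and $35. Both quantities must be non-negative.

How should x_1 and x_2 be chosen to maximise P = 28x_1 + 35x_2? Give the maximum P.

x_1 = 24, x_2 = 8, maximum P = 952

Corner points and P = 28x_1 + 35x_2:
  (0, 104/7) → P = 520
  (0, 8) → P = 280
  (24, 8) → P = 952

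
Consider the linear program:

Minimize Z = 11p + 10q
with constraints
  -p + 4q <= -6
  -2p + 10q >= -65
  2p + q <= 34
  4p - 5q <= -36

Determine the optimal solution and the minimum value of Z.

p = -100, q = -53/2, minimum Z = -1365

Vertices and Z = 11p + 10q:
  (-100, -53/2) → Z = -1365
  (-174/11, -60/11) → Z = -2514/11
  (-137/6, -166/15) → Z = -2171/6

The binding constraints are -p + 4q = -6 and -2p + 10q = -65.
Solving simultaneously gives p = -100, q = -53/2.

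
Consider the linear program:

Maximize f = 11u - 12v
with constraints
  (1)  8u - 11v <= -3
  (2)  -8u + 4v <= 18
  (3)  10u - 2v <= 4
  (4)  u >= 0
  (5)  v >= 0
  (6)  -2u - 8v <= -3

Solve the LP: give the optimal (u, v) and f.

u = 25/47, v = 31/47, maximum f = -97/47

Vertices and f = 11u - 12v:
  (25/47, 31/47) → f = -97/47
  (9/86, 15/43) → f = -261/86
  (13/6, 53/6) → f = -493/6
  (0, 9/2) → f = -54
  (0, 3/8) → f = -9/2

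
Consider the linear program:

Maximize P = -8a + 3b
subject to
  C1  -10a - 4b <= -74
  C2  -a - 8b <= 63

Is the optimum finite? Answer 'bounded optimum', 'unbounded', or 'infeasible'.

unbounded

From the feasible point (211/19, -176/19), moving in the direction (-4, 10) keeps every constraint satisfied while P increases without bound.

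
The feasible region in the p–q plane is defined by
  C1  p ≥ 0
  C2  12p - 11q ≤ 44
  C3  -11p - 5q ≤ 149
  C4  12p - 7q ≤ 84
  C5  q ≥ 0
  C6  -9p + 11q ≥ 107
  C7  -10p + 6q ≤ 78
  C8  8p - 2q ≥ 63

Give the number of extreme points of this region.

4

The feasible vertices (each the meet of two boundaries and inside every other half-plane) are:
  (1673/69, 680/23)
  (525, 888)
  (907/70, 1423/70)
  (267/14, 627/14)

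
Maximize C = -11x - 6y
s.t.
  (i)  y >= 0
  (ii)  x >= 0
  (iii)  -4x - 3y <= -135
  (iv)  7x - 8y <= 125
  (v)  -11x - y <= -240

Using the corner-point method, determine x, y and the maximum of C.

x = 585/29, y = 525/29, maximum C = -9585/29

Feasible corners and C = -11x - 6y:
  (0, 240) → C = -1440
  (1455/53, 445/53) → C = -18675/53
  (585/29, 525/29) → C = -9585/29
The feasible region is unbounded (it extends along (0, 1), (8, 7)), but C strictly decreases along every unbounded feasible direction, so there is no improving ray and the maximum is attained at a vertex.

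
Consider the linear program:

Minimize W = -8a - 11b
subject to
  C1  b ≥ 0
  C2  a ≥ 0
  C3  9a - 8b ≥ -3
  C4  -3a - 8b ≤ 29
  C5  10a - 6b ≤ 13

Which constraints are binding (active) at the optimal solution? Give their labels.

Extreme points and W = -8a - 11b:
  (0, 0) → W = 0
  (13/10, 0) → W = -52/5
  (0, 3/8) → W = -33/8
  (61/13, 147/26) → W = -2593/26

The minimum is at (61/13, 147/26). Substituting into each constraint, equality holds for C3 and C5; the remaining constraints have slack.

C3 and C5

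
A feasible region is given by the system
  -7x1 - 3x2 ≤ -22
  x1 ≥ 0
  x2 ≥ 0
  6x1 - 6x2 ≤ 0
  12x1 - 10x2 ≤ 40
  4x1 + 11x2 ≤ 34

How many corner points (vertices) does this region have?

Intersecting each pair of boundary lines and keeping only the points that satisfy every inequality leaves:
  (11/5, 11/5)
  (28/13, 30/13)
  (34/15, 34/15)

3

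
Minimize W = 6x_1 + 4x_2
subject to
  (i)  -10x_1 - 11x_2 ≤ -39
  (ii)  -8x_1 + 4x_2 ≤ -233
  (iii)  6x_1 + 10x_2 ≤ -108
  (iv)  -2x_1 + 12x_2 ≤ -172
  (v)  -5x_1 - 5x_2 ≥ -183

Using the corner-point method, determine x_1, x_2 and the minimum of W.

x_1 = 789/17, x_2 = -657/17, minimum W = 2106/17

The binding constraints are -10x_1 - 11x_2 = -39 and 6x_1 + 10x_2 = -108.
Solving simultaneously gives x_1 = 789/17, x_2 = -657/17.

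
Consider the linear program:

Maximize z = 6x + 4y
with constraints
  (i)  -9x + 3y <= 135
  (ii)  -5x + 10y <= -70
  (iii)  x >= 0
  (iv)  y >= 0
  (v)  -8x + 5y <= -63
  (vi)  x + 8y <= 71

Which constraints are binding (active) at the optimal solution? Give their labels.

(iv) and (vi)

Vertices and z = 6x + 4y:
  (14, 0) → z = 84
  (127/5, 57/10) → z = 876/5
  (71, 0) → z = 426

The maximum is at (71, 0). Substituting into each constraint, equality holds for (iv) and (vi); the remaining constraints have slack.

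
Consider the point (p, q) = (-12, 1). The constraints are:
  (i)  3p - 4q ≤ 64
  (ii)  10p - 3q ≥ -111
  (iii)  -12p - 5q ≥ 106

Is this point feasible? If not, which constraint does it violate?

not feasible — violates (ii)

Constraint (ii): 10p - 3q = -123, which is not ≥ -111. All other constraints are satisfied.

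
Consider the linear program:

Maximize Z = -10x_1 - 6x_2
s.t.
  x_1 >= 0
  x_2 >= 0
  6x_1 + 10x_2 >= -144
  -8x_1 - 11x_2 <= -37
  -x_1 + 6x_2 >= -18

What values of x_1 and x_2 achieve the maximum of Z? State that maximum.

x_1 = 0, x_2 = 37/11, maximum Z = -222/11

The feasible region is unbounded (it extends along (0, 1), (6, 1)), but Z strictly decreases along every unbounded feasible direction, so there is no improving ray and the maximum is attained at a vertex.

The optimum lies where x_1 = 0 and -8x_1 - 11x_2 = -37.
Solving simultaneously gives x_1 = 0, x_2 = 37/11.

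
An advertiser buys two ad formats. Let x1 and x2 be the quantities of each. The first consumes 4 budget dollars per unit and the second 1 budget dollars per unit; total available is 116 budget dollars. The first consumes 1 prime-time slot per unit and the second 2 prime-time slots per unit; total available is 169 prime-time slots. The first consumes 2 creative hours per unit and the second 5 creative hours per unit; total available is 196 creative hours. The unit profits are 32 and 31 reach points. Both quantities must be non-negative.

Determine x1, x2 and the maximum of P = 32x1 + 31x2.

Corner points and P = 32x1 + 31x2:
  (0, 0) → P = 0
  (0, 196/5) → P = 6076/5
  (29, 0) → P = 928
  (64/3, 92/3) → P = 4900/3

At the optimal vertex, 4x1 + x2 = 116 and 2x1 + 5x2 = 196.
Solving simultaneously gives x1 = 64/3, x2 = 92/3.

x1 = 64/3, x2 = 92/3, maximum P = 4900/3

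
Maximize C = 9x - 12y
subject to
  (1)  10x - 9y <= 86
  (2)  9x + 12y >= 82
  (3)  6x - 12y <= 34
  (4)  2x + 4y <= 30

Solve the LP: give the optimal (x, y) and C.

x = 31/3, y = 7/3, maximum C = 65

Corner points and C = 9x - 12y:
  (116/15, 31/30) → C = 286/5
  (-8/3, 53/6) → C = -130
  (31/3, 7/3) → C = 65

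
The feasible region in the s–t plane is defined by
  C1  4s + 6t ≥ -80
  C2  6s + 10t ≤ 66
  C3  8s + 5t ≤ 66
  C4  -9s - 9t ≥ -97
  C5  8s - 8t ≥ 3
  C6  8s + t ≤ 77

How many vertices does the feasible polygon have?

5

The feasible vertices (each the meet of two boundaries and inside every other half-plane) are:
  (-311/40, -163/20)
  (271/22, -237/11)
  (33/5, 66/25)
  (279/64, 255/64)
  (319/32, -11/4)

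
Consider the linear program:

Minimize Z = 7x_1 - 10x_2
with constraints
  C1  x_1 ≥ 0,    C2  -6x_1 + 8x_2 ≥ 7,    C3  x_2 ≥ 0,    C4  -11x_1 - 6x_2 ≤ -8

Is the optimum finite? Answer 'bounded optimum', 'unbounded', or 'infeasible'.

From the feasible point (0, 4/3), moving in the direction (0, 1) keeps every constraint satisfied while Z decreases without bound.

unbounded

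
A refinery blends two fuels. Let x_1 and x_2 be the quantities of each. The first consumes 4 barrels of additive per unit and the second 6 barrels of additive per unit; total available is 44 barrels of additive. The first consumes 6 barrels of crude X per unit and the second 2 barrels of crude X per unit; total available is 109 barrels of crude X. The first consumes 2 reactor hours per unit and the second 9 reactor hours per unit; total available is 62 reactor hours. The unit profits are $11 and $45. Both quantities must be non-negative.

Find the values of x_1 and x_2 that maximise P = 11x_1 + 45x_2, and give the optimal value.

x_1 = 1, x_2 = 20/3, maximum P = 311

Extreme points and P = 11x_1 + 45x_2:
  (0, 0) → P = 0
  (0, 62/9) → P = 310
  (11, 0) → P = 121
  (1, 20/3) → P = 311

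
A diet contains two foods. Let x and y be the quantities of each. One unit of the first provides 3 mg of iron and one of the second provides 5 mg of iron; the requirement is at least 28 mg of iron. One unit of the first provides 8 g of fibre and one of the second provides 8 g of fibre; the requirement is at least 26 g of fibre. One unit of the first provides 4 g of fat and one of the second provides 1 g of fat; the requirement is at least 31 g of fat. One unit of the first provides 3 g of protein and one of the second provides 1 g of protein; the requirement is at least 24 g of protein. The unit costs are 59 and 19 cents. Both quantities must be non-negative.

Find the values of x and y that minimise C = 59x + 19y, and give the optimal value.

Vertices and C = 59x + 19y:
  (0, 31) → C = 589
  (28/3, 0) → C = 1652/3
  (23/3, 1) → C = 1414/3
  (7, 3) → C = 470
The feasible region is unbounded (it extends along (0, 1), (1, 0)), but C strictly increases along every unbounded feasible direction, so there is no improving ray and the minimum is attained at a vertex.

x = 7, y = 3, minimum C = 470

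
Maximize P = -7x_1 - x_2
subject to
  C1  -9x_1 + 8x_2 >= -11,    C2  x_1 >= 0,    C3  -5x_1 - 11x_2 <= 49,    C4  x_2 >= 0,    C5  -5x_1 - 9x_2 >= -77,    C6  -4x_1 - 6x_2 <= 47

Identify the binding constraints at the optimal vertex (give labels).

Vertices and P = -7x_1 - x_2:
  (11/9, 0) → P = -77/9
  (65/11, 58/11) → P = -513/11
  (0, 0) → P = 0
  (0, 77/9) → P = -77/9

The maximum is at (0, 0). Substituting into each constraint, equality holds for C2 and C4; the remaining constraints have slack.

C2 and C4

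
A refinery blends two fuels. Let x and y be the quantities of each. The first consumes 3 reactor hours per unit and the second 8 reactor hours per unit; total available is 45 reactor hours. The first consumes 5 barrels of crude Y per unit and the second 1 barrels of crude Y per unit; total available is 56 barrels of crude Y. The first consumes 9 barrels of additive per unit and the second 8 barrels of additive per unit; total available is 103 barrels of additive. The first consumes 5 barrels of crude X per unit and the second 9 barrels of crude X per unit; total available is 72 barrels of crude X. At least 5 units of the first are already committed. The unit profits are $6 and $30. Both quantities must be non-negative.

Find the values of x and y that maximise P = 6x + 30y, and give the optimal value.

Extreme points and P = 6x + 30y:
  (56/5, 0) → P = 336/5
  (5, 0) → P = 30
  (29/3, 2) → P = 118
  (5, 15/4) → P = 285/2
  (345/31, 11/31) → P = 2400/31

x = 5, y = 15/4, maximum P = 285/2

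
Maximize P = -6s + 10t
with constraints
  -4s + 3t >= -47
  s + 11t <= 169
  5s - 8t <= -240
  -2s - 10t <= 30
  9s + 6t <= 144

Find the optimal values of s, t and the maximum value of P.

Feasible corners and P = -6s + 10t:
  (-184/9, 155/9) → P = 2654/9
  (-505/3, 92/3) → P = 3950/3
  (-40, 5) → P = 290

The optimum lies where s + 11t = 169 and -2s - 10t = 30.
Solving simultaneously gives s = -505/3, t = 92/3.

s = -505/3, t = 92/3, maximum P = 3950/3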